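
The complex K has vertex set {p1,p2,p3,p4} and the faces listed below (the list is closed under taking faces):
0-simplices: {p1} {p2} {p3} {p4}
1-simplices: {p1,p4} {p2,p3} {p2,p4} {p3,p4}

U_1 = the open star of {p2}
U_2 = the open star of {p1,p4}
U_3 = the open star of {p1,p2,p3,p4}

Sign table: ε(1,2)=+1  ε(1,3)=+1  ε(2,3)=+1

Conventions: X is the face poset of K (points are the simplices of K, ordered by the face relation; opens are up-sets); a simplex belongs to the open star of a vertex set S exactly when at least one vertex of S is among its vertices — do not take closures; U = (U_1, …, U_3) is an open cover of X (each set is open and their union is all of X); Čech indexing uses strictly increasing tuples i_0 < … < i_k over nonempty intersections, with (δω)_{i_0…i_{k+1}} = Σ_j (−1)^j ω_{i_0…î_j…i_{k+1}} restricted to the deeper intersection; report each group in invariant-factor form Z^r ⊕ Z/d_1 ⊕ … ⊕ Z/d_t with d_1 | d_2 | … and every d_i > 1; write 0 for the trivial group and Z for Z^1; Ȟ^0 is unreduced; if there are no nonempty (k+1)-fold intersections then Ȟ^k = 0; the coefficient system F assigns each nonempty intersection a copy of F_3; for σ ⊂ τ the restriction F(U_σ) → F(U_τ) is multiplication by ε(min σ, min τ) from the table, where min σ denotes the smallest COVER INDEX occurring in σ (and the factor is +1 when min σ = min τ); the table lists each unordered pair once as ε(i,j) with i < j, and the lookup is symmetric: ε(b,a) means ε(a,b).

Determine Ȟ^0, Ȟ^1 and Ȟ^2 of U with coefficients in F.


intersection data:
  U1={{p2},{p2,p3},{p2,p4}} U2={{p1},{p4},{p1,p4},{p2,p4},{p3,p4}} U3={{p1},{p2},{p3},{p4},{p1,p4},{p2,p3},{p2,p4},{p3,p4}}
  U12={{p2,p4}} U13={{p2},{p2,p3},{p2,p4}} U23={{p1},{p4},{p1,p4},{p2,p4},{p3,p4}}
  U123={{p2,p4}}
C dims 3,3,1; δ0: rk_F3 2; δ1: rk_F3 1
Ȟ^0 = (3 − 2) − 0 = 1, so Ȟ^0 ≅ Z/3
Ȟ^1 = (3 − 1) − 2 = 0, so Ȟ^1 ≅ 0
Ȟ^2 = (1 − 0) − 1 = 0, so Ȟ^2 ≅ 0

Ȟ^0 ≅ Z/3, Ȟ^1 ≅ 0, Ȟ^2 ≅ 0


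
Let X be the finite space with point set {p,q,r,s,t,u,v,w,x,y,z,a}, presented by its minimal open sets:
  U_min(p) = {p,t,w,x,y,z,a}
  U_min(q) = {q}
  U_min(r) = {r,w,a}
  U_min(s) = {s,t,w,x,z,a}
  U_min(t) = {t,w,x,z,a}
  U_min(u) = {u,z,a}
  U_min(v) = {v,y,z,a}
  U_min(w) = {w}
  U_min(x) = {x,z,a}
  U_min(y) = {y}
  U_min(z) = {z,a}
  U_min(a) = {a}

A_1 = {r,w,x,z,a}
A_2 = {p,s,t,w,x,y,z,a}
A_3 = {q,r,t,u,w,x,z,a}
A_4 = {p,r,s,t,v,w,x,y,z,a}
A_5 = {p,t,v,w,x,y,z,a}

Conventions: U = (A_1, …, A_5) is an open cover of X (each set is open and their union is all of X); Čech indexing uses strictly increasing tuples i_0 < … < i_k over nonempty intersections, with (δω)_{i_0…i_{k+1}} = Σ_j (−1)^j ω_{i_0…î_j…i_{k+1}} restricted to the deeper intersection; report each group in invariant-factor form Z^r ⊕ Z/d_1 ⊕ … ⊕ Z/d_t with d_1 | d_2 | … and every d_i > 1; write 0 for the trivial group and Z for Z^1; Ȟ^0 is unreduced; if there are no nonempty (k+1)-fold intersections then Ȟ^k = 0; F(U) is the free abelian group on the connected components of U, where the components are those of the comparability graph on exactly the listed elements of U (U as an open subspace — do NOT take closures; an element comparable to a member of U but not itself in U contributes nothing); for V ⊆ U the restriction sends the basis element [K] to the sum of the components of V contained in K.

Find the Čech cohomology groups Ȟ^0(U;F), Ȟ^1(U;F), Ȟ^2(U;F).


intersection data:
  A12={w,x,z,a} A13={r,w,x,z,a} A14={r,w,x,z,a} A15={w,x,z,a} A23={t,w,x,z,a} A24={p,s,t,w,x,y,z,a} A25={p,t,w,x,y,z,a} A34={r,t,w,x,z,a} A35={t,w,x,z,a} A45={p,t,v,w,x,y,z,a}
  A123={w,x,z,a} A124={w,x,z,a} A125={w,x,z,a} A134={r,w,x,z,a} A135={w,x,z,a} A145={w,x,z,a} A234={t,w,x,z,a} A235={t,w,x,z,a} A245={p,t,w,x,y,z,a} A345={t,w,x,z,a}
  A1234={w,x,z,a} A1235={w,x,z,a} A1245={w,x,z,a} A1345={w,x,z,a} A2345={t,w,x,z,a}
  A12345={w,x,z,a}
components per intersection:
  A1: {r,w,x,z,a}
  A2: {p,s,t,w,x,y,z,a}
  A3: {q} {r,t,u,w,x,z,a}
  A4: {p,r,s,t,v,w,x,y,z,a}
  A5: {p,t,v,w,x,y,z,a}
  A12: {w} {x,z,a}
  A13: {r,w,x,z,a}
  A14: {r,w,x,z,a}
  A15: {w} {x,z,a}
  A23: {t,w,x,z,a}
  A24: {p,s,t,w,x,y,z,a}
  A25: {p,t,w,x,y,z,a}
  A34: {r,t,w,x,z,a}
  A35: {t,w,x,z,a}
  A45: {p,t,v,w,x,y,z,a}
  A123: {w} {x,z,a}
  A124: {w} {x,z,a}
  A125: {w} {x,z,a}
  A134: {r,w,x,z,a}
  A135: {w} {x,z,a}
  A145: {w} {x,z,a}
  A234: {t,w,x,z,a}
  A235: {t,w,x,z,a}
  A245: {p,t,w,x,y,z,a}
  A345: {t,w,x,z,a}
  A1234: {w} {x,z,a}
  A1235: {w} {x,z,a}
  A1245: {w} {x,z,a}
  A1345: {w} {x,z,a}
  A2345: {t,w,x,z,a}
  A12345: {w} {x,z,a}
C dims 6,12,15,9; δ0: rk 4, SNF 1^4; δ1: rk 8, SNF 1^8; δ2: rk 7, SNF 1^7
Ȟ^0 = (6 − 4) − 0 = 2, so Ȟ^0 ≅ Z^2
Ȟ^1 = (12 − 8) − 4 = 0, so Ȟ^1 ≅ 0
Ȟ^2 = (15 − 7) − 8 = 0, so Ȟ^2 ≅ 0

Ȟ^0 = Z^2, Ȟ^1 = 0, Ȟ^2 = 0


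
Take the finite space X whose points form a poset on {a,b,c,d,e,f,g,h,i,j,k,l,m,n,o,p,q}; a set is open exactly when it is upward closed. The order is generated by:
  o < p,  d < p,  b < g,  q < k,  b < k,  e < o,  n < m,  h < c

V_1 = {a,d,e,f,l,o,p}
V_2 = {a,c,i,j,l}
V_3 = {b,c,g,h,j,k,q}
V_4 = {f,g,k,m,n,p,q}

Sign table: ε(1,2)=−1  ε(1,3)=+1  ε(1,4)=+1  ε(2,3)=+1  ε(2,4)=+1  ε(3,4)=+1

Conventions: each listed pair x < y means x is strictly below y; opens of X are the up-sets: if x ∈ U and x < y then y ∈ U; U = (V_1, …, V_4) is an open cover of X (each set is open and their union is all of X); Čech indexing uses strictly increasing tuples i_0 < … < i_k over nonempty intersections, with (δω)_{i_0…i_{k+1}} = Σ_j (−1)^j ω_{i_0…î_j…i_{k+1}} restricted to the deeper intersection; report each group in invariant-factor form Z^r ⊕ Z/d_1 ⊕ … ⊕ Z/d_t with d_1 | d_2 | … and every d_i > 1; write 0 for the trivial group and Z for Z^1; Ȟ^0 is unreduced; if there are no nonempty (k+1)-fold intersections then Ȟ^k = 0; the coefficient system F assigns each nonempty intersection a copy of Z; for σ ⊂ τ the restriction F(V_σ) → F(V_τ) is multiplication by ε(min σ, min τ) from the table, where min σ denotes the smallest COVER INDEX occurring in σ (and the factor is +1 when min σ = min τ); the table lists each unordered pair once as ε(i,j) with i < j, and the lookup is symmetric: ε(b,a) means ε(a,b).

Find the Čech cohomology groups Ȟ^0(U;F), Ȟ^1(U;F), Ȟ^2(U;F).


cover nerve:
  V12={a,l} V14={f,p} V23={c,j} V34={g,k,q}
C dims 4,4; δ0: rk 4, SNF 1^3·2
Ȟ^0: (4−4)−0=0 ⇒ 0
Ȟ^1: (4−0)−4=0 plus torsion [2] ⇒ Z/2
Ȟ^2: (0−0)−0=0 ⇒ 0

Ȟ^0(U;F) ≅ 0, Ȟ^1(U;F) ≅ Z/2 and Ȟ^2(U;F) ≅ 0


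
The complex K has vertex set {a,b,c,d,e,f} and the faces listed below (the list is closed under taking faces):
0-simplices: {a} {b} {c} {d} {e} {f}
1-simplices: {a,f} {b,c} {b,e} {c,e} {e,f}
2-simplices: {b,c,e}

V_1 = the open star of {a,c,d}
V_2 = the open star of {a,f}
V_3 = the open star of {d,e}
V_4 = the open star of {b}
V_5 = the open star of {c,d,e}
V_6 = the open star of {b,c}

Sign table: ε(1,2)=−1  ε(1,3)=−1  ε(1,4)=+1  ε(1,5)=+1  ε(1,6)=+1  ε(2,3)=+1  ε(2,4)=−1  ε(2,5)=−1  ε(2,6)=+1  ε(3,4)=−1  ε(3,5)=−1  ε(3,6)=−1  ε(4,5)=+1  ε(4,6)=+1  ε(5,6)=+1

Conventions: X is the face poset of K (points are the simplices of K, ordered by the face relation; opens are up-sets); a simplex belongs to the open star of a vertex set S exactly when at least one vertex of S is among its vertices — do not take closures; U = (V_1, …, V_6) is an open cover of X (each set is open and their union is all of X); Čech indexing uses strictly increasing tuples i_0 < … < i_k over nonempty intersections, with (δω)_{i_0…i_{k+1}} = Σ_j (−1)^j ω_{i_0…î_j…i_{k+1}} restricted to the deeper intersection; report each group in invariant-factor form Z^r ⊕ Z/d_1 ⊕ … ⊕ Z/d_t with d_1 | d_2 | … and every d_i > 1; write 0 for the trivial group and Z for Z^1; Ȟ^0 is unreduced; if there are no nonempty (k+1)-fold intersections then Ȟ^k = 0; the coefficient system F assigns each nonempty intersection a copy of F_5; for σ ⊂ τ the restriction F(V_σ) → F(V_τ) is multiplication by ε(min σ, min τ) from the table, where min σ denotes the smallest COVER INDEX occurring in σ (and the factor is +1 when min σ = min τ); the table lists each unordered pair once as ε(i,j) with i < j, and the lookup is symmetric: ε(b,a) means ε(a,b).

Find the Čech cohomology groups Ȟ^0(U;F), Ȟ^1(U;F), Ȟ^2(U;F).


Ȟ^0 ≅ Z/5; Ȟ^1 ≅ Z/5; Ȟ^2 ≅ 0

nerve simplices:
  V1={{a},{c},{d},{a,f},{b,c},{c,e},{b,c,e}} V2={{a},{f},{a,f},{e,f}} V3={{d},{e},{b,e},{c,e},{e,f},{b,c,e}} V4={{b},{b,c},{b,e},{b,c,e}} V5={{c},{d},{e},{b,c},{b,e},{c,e},{e,f},{b,c,e}} V6={{b},{c},{b,c},{b,e},{c,e},{b,c,e}}
  V12={{a},{a,f}} V13={{d},{c,e},{b,c,e}} V14={{b,c},{b,c,e}} V15={{c},{d},{b,c},{c,e},{b,c,e}} V16={{c},{b,c},{c,e},{b,c,e}} V23={{e,f}} V25={{e,f}} V34={{b,e},{b,c,e}} V35={{d},{e},{b,e},{c,e},{e,f},{b,c,e}} V36={{b,e},{c,e},{b,c,e}} V45={{b,c},{b,e},{b,c,e}} V46={{b},{b,c},{b,e},{b,c,e}} V56={{c},{b,c},{b,e},{c,e},{b,c,e}}
  V134={{b,c,e}} V135={{d},{c,e},{b,c,e}} V136={{c,e},{b,c,e}} V145={{b,c},{b,c,e}} V146={{b,c},{b,c,e}} V156={{c},{b,c},{c,e},{b,c,e}} V235={{e,f}} V345={{b,e},{b,c,e}} V346={{b,e},{b,c,e}} V356={{b,e},{c,e},{b,c,e}} V456={{b,c},{b,e},{b,c,e}}
  V1345={{b,c,e}} V1346={{b,c,e}} V1356={{c,e},{b,c,e}} V1456={{b,c},{b,c,e}} V3456={{b,e},{b,c,e}}
  V13456={{b,c,e}}
C dims 6,13,11,5; δ0: rk_F5 5; δ1: rk_F5 7; δ2: rk_F5 4
degree 0: 6−5−0 = 1 → Ȟ^0 ≅ Z/5
degree 1: 13−7−5 = 1 → Ȟ^1 ≅ Z/5
degree 2: 11−4−7 = 0 → Ȟ^2 ≅ 0


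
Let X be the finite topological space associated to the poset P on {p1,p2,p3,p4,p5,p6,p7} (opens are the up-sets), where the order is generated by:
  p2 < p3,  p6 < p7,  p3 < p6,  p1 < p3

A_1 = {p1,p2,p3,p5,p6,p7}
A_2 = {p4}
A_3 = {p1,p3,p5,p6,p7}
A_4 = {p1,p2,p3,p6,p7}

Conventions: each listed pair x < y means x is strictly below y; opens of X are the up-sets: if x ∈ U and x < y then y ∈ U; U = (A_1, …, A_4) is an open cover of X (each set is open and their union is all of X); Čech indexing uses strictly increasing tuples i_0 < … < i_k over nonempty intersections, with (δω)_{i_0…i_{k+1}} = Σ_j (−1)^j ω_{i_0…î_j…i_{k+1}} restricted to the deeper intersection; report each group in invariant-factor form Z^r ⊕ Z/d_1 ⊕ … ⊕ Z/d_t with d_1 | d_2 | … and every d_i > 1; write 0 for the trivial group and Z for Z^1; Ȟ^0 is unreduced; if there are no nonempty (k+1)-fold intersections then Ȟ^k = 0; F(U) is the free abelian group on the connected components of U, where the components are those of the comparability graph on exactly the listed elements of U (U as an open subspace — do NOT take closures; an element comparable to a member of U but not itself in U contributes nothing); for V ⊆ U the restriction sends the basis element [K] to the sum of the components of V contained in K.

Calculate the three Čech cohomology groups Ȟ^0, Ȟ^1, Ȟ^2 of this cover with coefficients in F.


Ȟ^0 = Z^3,  Ȟ^1 = 0,  Ȟ^2 = 0

nonempty intersections:
  A13={p1,p3,p5,p6,p7} A14={p1,p2,p3,p6,p7} A34={p1,p3,p6,p7}
  A134={p1,p3,p6,p7}
components per intersection:
  A1: {p1,p2,p3,p6,p7} {p5}
  A2: {p4}
  A3: {p1,p3,p6,p7} {p5}
  A4: {p1,p2,p3,p6,p7}
  A13: {p1,p3,p6,p7} {p5}
  A14: {p1,p2,p3,p6,p7}
  A34: {p1,p3,p6,p7}
  A134: {p1,p3,p6,p7}
C dims 6,4,1; δ0: rk 3, SNF 1^3; δ1: rk 1, SNF 1^1
Ȟ^0: (6−3)−0=3 ⇒ Z^3
Ȟ^1: (4−1)−3=0 ⇒ 0
Ȟ^2: (1−0)−1=0 ⇒ 0


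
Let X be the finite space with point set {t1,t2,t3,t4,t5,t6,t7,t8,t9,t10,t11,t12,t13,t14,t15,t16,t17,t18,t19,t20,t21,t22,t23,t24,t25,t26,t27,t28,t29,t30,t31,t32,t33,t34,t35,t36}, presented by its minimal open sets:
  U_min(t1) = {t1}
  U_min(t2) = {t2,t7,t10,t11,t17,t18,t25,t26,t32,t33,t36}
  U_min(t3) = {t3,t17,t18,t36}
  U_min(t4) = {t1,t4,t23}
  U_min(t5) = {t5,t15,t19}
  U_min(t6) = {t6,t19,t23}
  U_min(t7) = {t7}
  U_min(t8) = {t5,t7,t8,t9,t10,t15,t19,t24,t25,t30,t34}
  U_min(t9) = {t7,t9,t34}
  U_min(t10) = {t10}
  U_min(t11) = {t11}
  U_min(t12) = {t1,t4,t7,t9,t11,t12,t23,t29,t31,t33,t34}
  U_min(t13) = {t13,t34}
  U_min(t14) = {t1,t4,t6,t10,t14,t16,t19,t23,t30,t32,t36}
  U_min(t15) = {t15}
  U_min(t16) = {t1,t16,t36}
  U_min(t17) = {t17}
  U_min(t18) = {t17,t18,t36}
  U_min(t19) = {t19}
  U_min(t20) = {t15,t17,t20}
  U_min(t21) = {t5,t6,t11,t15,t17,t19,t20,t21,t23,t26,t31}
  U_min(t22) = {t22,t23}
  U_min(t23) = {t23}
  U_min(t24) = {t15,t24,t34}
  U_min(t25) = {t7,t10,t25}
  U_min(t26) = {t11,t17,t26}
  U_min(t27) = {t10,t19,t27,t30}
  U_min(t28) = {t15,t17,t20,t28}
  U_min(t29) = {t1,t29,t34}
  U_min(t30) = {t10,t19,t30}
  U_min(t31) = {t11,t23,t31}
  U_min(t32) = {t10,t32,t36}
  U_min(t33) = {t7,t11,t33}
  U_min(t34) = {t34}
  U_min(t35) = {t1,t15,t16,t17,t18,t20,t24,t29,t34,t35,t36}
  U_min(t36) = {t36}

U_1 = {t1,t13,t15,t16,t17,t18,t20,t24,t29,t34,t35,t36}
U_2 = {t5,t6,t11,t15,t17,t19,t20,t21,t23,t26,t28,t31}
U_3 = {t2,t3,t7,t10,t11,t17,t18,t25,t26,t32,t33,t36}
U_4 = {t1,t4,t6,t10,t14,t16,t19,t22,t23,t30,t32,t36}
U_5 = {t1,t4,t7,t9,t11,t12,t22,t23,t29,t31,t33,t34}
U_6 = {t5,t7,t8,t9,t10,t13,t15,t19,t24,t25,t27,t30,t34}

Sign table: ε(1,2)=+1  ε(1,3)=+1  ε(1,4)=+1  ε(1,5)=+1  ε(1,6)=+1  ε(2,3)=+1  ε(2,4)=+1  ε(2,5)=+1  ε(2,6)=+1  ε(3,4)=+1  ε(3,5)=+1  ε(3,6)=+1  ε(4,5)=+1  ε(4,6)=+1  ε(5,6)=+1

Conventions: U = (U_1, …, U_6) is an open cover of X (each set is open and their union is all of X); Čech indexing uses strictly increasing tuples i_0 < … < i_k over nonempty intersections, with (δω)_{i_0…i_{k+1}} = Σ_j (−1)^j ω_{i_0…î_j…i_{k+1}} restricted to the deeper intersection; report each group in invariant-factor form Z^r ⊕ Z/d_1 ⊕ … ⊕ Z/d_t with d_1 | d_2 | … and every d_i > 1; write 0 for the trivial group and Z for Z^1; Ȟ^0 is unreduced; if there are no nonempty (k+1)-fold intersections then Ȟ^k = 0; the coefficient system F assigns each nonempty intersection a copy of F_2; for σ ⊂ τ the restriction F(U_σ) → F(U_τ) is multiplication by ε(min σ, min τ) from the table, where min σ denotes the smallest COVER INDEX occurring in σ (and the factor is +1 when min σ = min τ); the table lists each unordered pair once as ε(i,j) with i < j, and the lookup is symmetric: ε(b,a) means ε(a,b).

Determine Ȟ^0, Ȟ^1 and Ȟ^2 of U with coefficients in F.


Ȟ^0 = Z/2; Ȟ^1 = Z/2; Ȟ^2 = Z/2

nonempty intersections:
  U12={t15,t17,t20} U13={t17,t18,t36} U14={t1,t16,t36} U15={t1,t29,t34} U16={t13,t15,t24,t34} U23={t11,t17,t26} U24={t6,t19,t23} U25={t11,t23,t31} U26={t5,t15,t19} U34={t10,t32,t36} U35={t7,t11,t33} U36={t7,t10,t25} U45={t1,t4,t22,t23} U46={t10,t19,t30} U56={t7,t9,t34}
  U123={t17} U126={t15} U134={t36} U145={t1} U156={t34} U235={t11} U245={t23} U246={t19} U346={t10} U356={t7}
C dims 6,15,10; δ0: rk_F2 5; δ1: rk_F2 9
Ȟ^0: (6−5)−0=1 ⇒ Z/2
Ȟ^1: (15−9)−5=1 ⇒ Z/2
Ȟ^2: (10−0)−9=1 ⇒ Z/2


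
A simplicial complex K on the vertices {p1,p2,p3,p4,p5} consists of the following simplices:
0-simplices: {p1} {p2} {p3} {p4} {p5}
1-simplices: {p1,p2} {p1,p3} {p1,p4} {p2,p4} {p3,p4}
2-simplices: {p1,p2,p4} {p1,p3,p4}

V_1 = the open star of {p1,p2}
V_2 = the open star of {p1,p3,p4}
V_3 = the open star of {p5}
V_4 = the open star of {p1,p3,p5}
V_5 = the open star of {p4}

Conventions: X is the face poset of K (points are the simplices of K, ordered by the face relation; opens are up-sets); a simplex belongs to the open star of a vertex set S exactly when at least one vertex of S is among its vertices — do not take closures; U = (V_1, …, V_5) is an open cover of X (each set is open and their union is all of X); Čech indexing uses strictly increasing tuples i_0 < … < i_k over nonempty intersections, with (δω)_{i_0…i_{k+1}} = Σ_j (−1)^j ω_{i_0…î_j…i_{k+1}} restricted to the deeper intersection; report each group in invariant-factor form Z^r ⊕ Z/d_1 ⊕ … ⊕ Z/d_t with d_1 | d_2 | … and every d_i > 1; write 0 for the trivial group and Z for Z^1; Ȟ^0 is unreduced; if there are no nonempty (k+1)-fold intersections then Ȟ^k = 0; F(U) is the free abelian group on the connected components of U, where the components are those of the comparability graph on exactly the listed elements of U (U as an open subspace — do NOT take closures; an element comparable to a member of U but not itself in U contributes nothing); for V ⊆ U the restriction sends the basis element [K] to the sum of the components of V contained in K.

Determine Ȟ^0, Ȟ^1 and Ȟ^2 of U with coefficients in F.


Ȟ^0 = Z^2,  Ȟ^1 = 0,  Ȟ^2 = 0

nerve of the cover:
  V1={{p1},{p2},{p1,p2},{p1,p3},{p1,p4},{p2,p4},{p1,p2,p4},{p1,p3,p4}} V2={{p1},{p3},{p4},{p1,p2},{p1,p3},{p1,p4},{p2,p4},{p3,p4},{p1,p2,p4},{p1,p3,p4}} V3={{p5}} V4={{p1},{p3},{p5},{p1,p2},{p1,p3},{p1,p4},{p3,p4},{p1,p2,p4},{p1,p3,p4}} V5={{p4},{p1,p4},{p2,p4},{p3,p4},{p1,p2,p4},{p1,p3,p4}}
  V12={{p1},{p1,p2},{p1,p3},{p1,p4},{p2,p4},{p1,p2,p4},{p1,p3,p4}} V14={{p1},{p1,p2},{p1,p3},{p1,p4},{p1,p2,p4},{p1,p3,p4}} V15={{p1,p4},{p2,p4},{p1,p2,p4},{p1,p3,p4}} V24={{p1},{p3},{p1,p2},{p1,p3},{p1,p4},{p3,p4},{p1,p2,p4},{p1,p3,p4}} V25={{p4},{p1,p4},{p2,p4},{p3,p4},{p1,p2,p4},{p1,p3,p4}} V34={{p5}} V45={{p1,p4},{p3,p4},{p1,p2,p4},{p1,p3,p4}}
  V124={{p1},{p1,p2},{p1,p3},{p1,p4},{p1,p2,p4},{p1,p3,p4}} V125={{p1,p4},{p2,p4},{p1,p2,p4},{p1,p3,p4}} V145={{p1,p4},{p1,p2,p4},{p1,p3,p4}} V245={{p1,p4},{p3,p4},{p1,p2,p4},{p1,p3,p4}}
  V1245={{p1,p4},{p1,p2,p4},{p1,p3,p4}}
components per intersection:
  V1: {{p1},{p2},{p1,p2},{p1,p3},{p1,p4},{p2,p4},{p1,p2,p4},{p1,p3,p4}}
  V2: {{p1},{p3},{p4},{p1,p2},{p1,p3},{p1,p4},{p2,p4},{p3,p4},{p1,p2,p4},{p1,p3,p4}}
  V3: {{p5}}
  V4: {{p1},{p3},{p1,p2},{p1,p3},{p1,p4},{p3,p4},{p1,p2,p4},{p1,p3,p4}} {{p5}}
  V5: {{p4},{p1,p4},{p2,p4},{p3,p4},{p1,p2,p4},{p1,p3,p4}}
  V12: {{p1},{p1,p2},{p1,p3},{p1,p4},{p2,p4},{p1,p2,p4},{p1,p3,p4}}
  V14: {{p1},{p1,p2},{p1,p3},{p1,p4},{p1,p2,p4},{p1,p3,p4}}
  V15: {{p1,p4},{p2,p4},{p1,p2,p4},{p1,p3,p4}}
  V24: {{p1},{p3},{p1,p2},{p1,p3},{p1,p4},{p3,p4},{p1,p2,p4},{p1,p3,p4}}
  V25: {{p4},{p1,p4},{p2,p4},{p3,p4},{p1,p2,p4},{p1,p3,p4}}
  V34: {{p5}}
  V45: {{p1,p4},{p3,p4},{p1,p2,p4},{p1,p3,p4}}
  V124: {{p1},{p1,p2},{p1,p3},{p1,p4},{p1,p2,p4},{p1,p3,p4}}
  V125: {{p1,p4},{p2,p4},{p1,p2,p4},{p1,p3,p4}}
  V145: {{p1,p4},{p1,p2,p4},{p1,p3,p4}}
  V245: {{p1,p4},{p3,p4},{p1,p2,p4},{p1,p3,p4}}
  V1245: {{p1,p4},{p1,p2,p4},{p1,p3,p4}}
C dims 6,7,4,1; δ0: rk 4, SNF 1^4; δ1: rk 3, SNF 1^3; δ2: rk 1, SNF 1^1
Ȟ^0 = (6 − 4) − 0 = 2, so Ȟ^0 ≅ Z^2
Ȟ^1 = (7 − 3) − 4 = 0, so Ȟ^1 ≅ 0
Ȟ^2 = (4 − 1) − 3 = 0, so Ȟ^2 ≅ 0


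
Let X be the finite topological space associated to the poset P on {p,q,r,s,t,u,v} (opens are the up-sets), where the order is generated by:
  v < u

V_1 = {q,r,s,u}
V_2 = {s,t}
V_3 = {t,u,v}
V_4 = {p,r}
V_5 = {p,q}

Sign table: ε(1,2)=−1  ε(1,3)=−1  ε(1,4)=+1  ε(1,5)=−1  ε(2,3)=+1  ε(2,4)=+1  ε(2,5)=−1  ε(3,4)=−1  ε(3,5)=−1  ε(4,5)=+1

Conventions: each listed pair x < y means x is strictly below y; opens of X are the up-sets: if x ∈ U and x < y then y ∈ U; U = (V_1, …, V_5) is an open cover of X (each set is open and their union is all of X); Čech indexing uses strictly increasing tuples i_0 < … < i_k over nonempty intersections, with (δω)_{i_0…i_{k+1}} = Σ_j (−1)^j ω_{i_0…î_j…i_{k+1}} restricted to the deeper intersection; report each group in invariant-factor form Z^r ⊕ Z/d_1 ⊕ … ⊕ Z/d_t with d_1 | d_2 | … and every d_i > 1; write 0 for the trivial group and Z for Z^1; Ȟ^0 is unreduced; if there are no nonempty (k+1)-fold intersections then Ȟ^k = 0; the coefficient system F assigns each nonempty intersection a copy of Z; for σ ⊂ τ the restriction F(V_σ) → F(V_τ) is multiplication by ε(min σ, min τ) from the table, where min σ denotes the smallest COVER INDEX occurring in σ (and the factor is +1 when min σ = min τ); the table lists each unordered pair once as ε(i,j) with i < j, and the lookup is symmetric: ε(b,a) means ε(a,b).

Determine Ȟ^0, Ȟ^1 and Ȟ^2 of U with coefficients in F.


Ȟ^0(U;F) ≅ 0; Ȟ^1(U;F) ≅ Z ⊕ Z/2; Ȟ^2(U;F) ≅ 0

nerve of the cover:
  V12={s} V13={u} V14={r} V15={q} V23={t} V45={p}
C dims 5,6; δ0: rk 5, SNF 1^4·2
Ȟ^0 = (5 − 5) − 0 = 0, so Ȟ^0 ≅ 0
Ȟ^1 = (6 − 0) − 5 = 1 plus torsion [2], so Ȟ^1 ≅ Z ⊕ Z/2
Ȟ^2 = (0 − 0) − 0 = 0, so Ȟ^2 ≅ 0


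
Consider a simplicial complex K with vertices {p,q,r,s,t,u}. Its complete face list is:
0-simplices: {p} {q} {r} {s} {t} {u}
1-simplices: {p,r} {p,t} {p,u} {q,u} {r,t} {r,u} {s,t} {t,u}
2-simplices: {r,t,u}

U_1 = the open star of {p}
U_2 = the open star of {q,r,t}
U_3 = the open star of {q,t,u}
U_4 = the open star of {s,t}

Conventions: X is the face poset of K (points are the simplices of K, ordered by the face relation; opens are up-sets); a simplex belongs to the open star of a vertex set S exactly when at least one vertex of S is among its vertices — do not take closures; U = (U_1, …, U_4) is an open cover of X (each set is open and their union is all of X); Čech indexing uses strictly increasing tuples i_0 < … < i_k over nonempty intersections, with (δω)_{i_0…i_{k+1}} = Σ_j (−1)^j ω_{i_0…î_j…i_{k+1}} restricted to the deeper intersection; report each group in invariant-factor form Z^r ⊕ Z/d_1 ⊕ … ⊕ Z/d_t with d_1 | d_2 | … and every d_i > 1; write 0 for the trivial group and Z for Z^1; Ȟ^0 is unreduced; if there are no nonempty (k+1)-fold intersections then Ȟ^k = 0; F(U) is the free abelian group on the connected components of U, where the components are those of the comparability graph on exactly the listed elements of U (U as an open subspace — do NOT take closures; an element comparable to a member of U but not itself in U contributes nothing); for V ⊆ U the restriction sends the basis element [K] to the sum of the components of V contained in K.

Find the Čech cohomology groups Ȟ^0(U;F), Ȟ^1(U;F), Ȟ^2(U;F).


nonempty intersections:
  U1={{p},{p,r},{p,t},{p,u}} U2={{q},{r},{t},{p,r},{p,t},{q,u},{r,t},{r,u},{s,t},{t,u},{r,t,u}} U3={{q},{t},{u},{p,t},{p,u},{q,u},{r,t},{r,u},{s,t},{t,u},{r,t,u}} U4={{s},{t},{p,t},{r,t},{s,t},{t,u},{r,t,u}}
  U12={{p,r},{p,t}} U13={{p,t},{p,u}} U14={{p,t}} U23={{q},{t},{p,t},{q,u},{r,t},{r,u},{s,t},{t,u},{r,t,u}} U24={{t},{p,t},{r,t},{s,t},{t,u},{r,t,u}} U34={{t},{p,t},{r,t},{s,t},{t,u},{r,t,u}}
  U123={{p,t}} U124={{p,t}} U134={{p,t}} U234={{t},{p,t},{r,t},{s,t},{t,u},{r,t,u}}
  U1234={{p,t}}
components per intersection:
  U1: {{p},{p,r},{p,t},{p,u}}
  U2: {{q},{q,u}} {{r},{t},{p,r},{p,t},{r,t},{r,u},{s,t},{t,u},{r,t,u}}
  U3: {{q},{t},{u},{p,t},{p,u},{q,u},{r,t},{r,u},{s,t},{t,u},{r,t,u}}
  U4: {{s},{t},{p,t},{r,t},{s,t},{t,u},{r,t,u}}
  U12: {{p,r}} {{p,t}}
  U13: {{p,t}} {{p,u}}
  U14: {{p,t}}
  U23: {{q},{q,u}} {{t},{p,t},{r,t},{r,u},{s,t},{t,u},{r,t,u}}
  U24: {{t},{p,t},{r,t},{s,t},{t,u},{r,t,u}}
  U34: {{t},{p,t},{r,t},{s,t},{t,u},{r,t,u}}
  U123: {{p,t}}
  U124: {{p,t}}
  U134: {{p,t}}
  U234: {{t},{p,t},{r,t},{s,t},{t,u},{r,t,u}}
  U1234: {{p,t}}
C dims 5,9,4,1; δ0: rk 4, SNF 1^4; δ1: rk 3, SNF 1^3; δ2: rk 1, SNF 1^1
Ȟ^0: (5−4)−0=1 ⇒ Z
Ȟ^1: (9−3)−4=2 ⇒ Z^2
Ȟ^2: (4−1)−3=0 ⇒ 0

Ȟ^0(U;F) ≅ Z; Ȟ^1(U;F) ≅ Z^2; Ȟ^2(U;F) ≅ 0


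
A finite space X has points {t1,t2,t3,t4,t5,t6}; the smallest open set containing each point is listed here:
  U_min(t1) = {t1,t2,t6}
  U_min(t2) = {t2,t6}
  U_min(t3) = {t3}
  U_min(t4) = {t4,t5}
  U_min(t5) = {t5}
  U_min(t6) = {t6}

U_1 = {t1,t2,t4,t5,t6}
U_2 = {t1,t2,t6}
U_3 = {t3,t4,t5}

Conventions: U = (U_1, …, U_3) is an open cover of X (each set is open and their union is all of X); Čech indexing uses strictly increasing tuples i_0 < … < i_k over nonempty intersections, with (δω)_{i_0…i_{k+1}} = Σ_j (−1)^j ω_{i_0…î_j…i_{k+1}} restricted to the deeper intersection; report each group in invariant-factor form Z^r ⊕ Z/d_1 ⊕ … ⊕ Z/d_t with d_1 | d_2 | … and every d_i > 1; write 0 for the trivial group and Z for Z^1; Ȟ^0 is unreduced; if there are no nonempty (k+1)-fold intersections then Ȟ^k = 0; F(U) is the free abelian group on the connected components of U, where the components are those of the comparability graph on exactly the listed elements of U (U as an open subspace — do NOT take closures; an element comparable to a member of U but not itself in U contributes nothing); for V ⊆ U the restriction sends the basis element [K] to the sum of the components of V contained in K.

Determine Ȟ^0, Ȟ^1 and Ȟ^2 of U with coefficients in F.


intersection data:
  U12={t1,t2,t6} U13={t4,t5}
components per intersection:
  U1: {t1,t2,t6} {t4,t5}
  U2: {t1,t2,t6}
  U3: {t3} {t4,t5}
  U12: {t1,t2,t6}
  U13: {t4,t5}
C dims 5,2; δ0: rk 2, SNF 1^2
Ȟ^0 = (5 − 2) − 0 = 3, so Ȟ^0 ≅ Z^3
Ȟ^1 = (2 − 0) − 2 = 0, so Ȟ^1 ≅ 0
Ȟ^2 = (0 − 0) − 0 = 0, so Ȟ^2 ≅ 0

Ȟ^0(U;F) ≅ Z^3, Ȟ^1(U;F) ≅ 0, Ȟ^2(U;F) ≅ 0


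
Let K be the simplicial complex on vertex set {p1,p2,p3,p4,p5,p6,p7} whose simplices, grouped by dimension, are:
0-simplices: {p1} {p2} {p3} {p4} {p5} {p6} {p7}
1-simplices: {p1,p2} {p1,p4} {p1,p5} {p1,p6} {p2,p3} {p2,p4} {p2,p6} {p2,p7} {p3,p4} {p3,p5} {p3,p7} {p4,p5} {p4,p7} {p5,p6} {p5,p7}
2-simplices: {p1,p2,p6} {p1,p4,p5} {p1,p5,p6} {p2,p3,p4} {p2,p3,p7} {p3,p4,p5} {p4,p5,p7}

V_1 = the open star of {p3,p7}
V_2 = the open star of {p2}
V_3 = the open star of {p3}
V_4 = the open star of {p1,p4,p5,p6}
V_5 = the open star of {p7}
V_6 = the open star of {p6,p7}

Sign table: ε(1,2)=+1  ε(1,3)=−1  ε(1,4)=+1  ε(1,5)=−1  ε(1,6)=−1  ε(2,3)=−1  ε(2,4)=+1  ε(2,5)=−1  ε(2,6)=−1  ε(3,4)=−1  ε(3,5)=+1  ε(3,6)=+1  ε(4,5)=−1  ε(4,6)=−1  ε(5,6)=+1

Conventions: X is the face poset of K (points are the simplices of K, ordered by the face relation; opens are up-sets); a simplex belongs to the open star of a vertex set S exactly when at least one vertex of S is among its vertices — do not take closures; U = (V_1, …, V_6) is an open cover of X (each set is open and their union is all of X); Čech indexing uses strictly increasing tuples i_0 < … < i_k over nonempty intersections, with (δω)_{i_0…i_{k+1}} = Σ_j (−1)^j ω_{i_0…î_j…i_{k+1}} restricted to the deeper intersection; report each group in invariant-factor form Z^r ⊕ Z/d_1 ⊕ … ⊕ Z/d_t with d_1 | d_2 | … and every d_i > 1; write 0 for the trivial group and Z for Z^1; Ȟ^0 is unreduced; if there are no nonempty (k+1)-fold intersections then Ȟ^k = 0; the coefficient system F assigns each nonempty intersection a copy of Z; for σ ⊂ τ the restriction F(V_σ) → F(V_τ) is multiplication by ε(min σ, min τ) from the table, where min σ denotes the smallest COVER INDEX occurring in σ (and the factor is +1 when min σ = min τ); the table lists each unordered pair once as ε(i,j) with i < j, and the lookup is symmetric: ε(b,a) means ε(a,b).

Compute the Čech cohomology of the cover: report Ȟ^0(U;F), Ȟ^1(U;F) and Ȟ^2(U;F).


Ȟ^0 = Z, Ȟ^1 = 0 and Ȟ^2 = Z

intersection data:
  V1={{p3},{p7},{p2,p3},{p2,p7},{p3,p4},{p3,p5},{p3,p7},{p4,p7},{p5,p7},{p2,p3,p4},{p2,p3,p7},{p3,p4,p5},{p4,p5,p7}} V2={{p2},{p1,p2},{p2,p3},{p2,p4},{p2,p6},{p2,p7},{p1,p2,p6},{p2,p3,p4},{p2,p3,p7}} V3={{p3},{p2,p3},{p3,p4},{p3,p5},{p3,p7},{p2,p3,p4},{p2,p3,p7},{p3,p4,p5}} V4={{p1},{p4},{p5},{p6},{p1,p2},{p1,p4},{p1,p5},{p1,p6},{p2,p4},{p2,p6},{p3,p4},{p3,p5},{p4,p5},{p4,p7},{p5,p6},{p5,p7},{p1,p2,p6},{p1,p4,p5},{p1,p5,p6},{p2,p3,p4},{p3,p4,p5},{p4,p5,p7}} V5={{p7},{p2,p7},{p3,p7},{p4,p7},{p5,p7},{p2,p3,p7},{p4,p5,p7}} V6={{p6},{p7},{p1,p6},{p2,p6},{p2,p7},{p3,p7},{p4,p7},{p5,p6},{p5,p7},{p1,p2,p6},{p1,p5,p6},{p2,p3,p7},{p4,p5,p7}}
  V12={{p2,p3},{p2,p7},{p2,p3,p4},{p2,p3,p7}} V13={{p3},{p2,p3},{p3,p4},{p3,p5},{p3,p7},{p2,p3,p4},{p2,p3,p7},{p3,p4,p5}} V14={{p3,p4},{p3,p5},{p4,p7},{p5,p7},{p2,p3,p4},{p3,p4,p5},{p4,p5,p7}} V15={{p7},{p2,p7},{p3,p7},{p4,p7},{p5,p7},{p2,p3,p7},{p4,p5,p7}} V16={{p7},{p2,p7},{p3,p7},{p4,p7},{p5,p7},{p2,p3,p7},{p4,p5,p7}} V23={{p2,p3},{p2,p3,p4},{p2,p3,p7}} V24={{p1,p2},{p2,p4},{p2,p6},{p1,p2,p6},{p2,p3,p4}} V25={{p2,p7},{p2,p3,p7}} V26={{p2,p6},{p2,p7},{p1,p2,p6},{p2,p3,p7}} V34={{p3,p4},{p3,p5},{p2,p3,p4},{p3,p4,p5}} V35={{p3,p7},{p2,p3,p7}} V36={{p3,p7},{p2,p3,p7}} V45={{p4,p7},{p5,p7},{p4,p5,p7}} V46={{p6},{p1,p6},{p2,p6},{p4,p7},{p5,p6},{p5,p7},{p1,p2,p6},{p1,p5,p6},{p4,p5,p7}} V56={{p7},{p2,p7},{p3,p7},{p4,p7},{p5,p7},{p2,p3,p7},{p4,p5,p7}}
  V123={{p2,p3},{p2,p3,p4},{p2,p3,p7}} V124={{p2,p3,p4}} V125={{p2,p7},{p2,p3,p7}} V126={{p2,p7},{p2,p3,p7}} V134={{p3,p4},{p3,p5},{p2,p3,p4},{p3,p4,p5}} V135={{p3,p7},{p2,p3,p7}} V136={{p3,p7},{p2,p3,p7}} V145={{p4,p7},{p5,p7},{p4,p5,p7}} V146={{p4,p7},{p5,p7},{p4,p5,p7}} V156={{p7},{p2,p7},{p3,p7},{p4,p7},{p5,p7},{p2,p3,p7},{p4,p5,p7}} V234={{p2,p3,p4}} V235={{p2,p3,p7}} V236={{p2,p3,p7}} V246={{p2,p6},{p1,p2,p6}} V256={{p2,p7},{p2,p3,p7}} V356={{p3,p7},{p2,p3,p7}} V456={{p4,p7},{p5,p7},{p4,p5,p7}}
  V1234={{p2,p3,p4}} V1235={{p2,p3,p7}} V1236={{p2,p3,p7}} V1256={{p2,p7},{p2,p3,p7}} V1356={{p3,p7},{p2,p3,p7}} V1456={{p4,p7},{p5,p7},{p4,p5,p7}} V2356={{p2,p3,p7}}
  V12356={{p2,p3,p7}}
C dims 6,15,17,7; δ0: rk 5, SNF 1^5; δ1: rk 10, SNF 1^10; δ2: rk 6, SNF 1^6
Ȟ^0 = (6 − 5) − 0 = 1, so Ȟ^0 ≅ Z
Ȟ^1 = (15 − 10) − 5 = 0, so Ȟ^1 ≅ 0
Ȟ^2 = (17 − 6) − 10 = 1, so Ȟ^2 ≅ Z


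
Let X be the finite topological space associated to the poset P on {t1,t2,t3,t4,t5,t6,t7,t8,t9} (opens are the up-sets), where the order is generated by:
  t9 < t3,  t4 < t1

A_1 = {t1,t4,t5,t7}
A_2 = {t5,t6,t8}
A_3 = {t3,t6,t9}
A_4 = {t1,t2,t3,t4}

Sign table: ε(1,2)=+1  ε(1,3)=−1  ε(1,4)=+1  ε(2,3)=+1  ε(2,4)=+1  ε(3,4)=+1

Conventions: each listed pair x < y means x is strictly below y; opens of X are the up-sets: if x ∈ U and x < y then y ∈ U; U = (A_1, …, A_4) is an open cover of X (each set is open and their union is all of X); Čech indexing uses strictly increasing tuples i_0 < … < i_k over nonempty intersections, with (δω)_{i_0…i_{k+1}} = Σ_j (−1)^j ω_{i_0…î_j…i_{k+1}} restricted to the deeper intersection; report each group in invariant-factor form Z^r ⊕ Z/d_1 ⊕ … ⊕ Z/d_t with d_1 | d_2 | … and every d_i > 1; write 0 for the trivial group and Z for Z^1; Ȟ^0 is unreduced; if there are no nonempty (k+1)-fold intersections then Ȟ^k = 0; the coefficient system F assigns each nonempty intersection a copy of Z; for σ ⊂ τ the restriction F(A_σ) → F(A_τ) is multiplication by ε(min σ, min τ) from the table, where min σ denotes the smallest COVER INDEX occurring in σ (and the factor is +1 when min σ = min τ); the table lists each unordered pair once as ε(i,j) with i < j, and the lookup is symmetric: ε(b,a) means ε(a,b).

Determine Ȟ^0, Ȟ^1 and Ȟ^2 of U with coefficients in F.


nonempty intersections:
  A12={t5} A14={t1,t4} A23={t6} A34={t3}
C dims 4,4; δ0: rk 3, SNF 1^3
Ȟ^0: (4−3)−0=1 ⇒ Z
Ȟ^1: (4−0)−3=1 ⇒ Z
Ȟ^2: (0−0)−0=0 ⇒ 0

Ȟ^0 = Z, Ȟ^1 = Z and Ȟ^2 = 0


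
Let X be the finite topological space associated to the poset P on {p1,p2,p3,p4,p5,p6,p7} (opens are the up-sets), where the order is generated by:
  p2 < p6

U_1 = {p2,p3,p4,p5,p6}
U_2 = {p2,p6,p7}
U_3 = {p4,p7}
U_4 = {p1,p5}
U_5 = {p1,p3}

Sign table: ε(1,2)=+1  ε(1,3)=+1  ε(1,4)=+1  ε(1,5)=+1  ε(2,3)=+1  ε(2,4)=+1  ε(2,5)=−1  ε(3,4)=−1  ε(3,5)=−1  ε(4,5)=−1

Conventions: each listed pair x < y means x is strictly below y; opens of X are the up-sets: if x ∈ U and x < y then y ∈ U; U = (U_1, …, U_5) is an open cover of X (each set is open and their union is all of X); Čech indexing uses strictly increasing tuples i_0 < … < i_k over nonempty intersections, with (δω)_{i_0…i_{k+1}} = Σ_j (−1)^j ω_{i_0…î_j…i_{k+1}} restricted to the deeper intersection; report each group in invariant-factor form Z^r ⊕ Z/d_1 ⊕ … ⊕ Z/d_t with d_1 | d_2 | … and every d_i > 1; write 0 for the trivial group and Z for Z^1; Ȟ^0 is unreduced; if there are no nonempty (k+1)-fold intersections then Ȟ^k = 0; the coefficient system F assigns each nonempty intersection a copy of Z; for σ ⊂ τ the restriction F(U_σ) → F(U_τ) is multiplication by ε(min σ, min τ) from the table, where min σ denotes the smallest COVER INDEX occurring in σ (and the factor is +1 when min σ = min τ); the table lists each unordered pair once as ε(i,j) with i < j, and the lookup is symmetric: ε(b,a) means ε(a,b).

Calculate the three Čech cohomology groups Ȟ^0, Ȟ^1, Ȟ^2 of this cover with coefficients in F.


cover nerve:
  U12={p2,p6} U13={p4} U14={p5} U15={p3} U23={p7} U45={p1}
C dims 5,6; δ0: rk 5, SNF 1^4·2
Ȟ^0: (5−5)−0=0 ⇒ 0
Ȟ^1: (6−0)−5=1 plus torsion [2] ⇒ Z ⊕ Z/2
Ȟ^2: (0−0)−0=0 ⇒ 0

Ȟ^0(U;F) ≅ 0, Ȟ^1(U;F) ≅ Z ⊕ Z/2, Ȟ^2(U;F) ≅ 0


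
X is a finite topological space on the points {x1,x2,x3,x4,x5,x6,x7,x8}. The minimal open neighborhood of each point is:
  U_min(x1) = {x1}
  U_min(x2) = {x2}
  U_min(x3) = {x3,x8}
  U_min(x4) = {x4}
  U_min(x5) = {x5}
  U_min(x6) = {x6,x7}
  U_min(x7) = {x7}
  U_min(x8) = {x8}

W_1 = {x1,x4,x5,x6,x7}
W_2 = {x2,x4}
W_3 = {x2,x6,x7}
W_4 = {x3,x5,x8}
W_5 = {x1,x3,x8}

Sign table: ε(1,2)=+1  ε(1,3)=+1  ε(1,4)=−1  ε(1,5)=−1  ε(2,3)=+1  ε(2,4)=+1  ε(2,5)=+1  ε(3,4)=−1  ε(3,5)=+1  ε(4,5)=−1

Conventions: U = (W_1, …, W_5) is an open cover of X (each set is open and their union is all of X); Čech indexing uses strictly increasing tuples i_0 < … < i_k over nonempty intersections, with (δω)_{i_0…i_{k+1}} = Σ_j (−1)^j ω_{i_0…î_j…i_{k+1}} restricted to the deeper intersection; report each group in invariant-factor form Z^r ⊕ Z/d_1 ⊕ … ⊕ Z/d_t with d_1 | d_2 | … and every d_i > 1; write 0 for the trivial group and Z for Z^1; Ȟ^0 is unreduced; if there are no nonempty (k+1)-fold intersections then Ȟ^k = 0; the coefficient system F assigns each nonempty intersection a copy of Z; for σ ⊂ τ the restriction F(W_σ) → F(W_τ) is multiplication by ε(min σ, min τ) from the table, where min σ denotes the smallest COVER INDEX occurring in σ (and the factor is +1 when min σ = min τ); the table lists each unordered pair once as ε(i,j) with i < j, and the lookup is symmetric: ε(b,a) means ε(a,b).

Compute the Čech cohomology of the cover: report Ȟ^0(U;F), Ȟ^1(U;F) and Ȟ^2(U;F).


nerve simplices:
  W12={x4} W13={x6,x7} W14={x5} W15={x1} W23={x2} W45={x3,x8}
C dims 5,6; δ0: rk 5, SNF 1^4·2
degree 0: 5−5−0 = 0 → Ȟ^0 ≅ 0
degree 1: 6−0−5 = 1 plus torsion [2] → Ȟ^1 ≅ Z ⊕ Z/2
degree 2: 0−0−0 = 0 → Ȟ^2 ≅ 0

Ȟ^0(U;F) ≅ 0,  Ȟ^1(U;F) ≅ Z ⊕ Z/2,  Ȟ^2(U;F) ≅ 0


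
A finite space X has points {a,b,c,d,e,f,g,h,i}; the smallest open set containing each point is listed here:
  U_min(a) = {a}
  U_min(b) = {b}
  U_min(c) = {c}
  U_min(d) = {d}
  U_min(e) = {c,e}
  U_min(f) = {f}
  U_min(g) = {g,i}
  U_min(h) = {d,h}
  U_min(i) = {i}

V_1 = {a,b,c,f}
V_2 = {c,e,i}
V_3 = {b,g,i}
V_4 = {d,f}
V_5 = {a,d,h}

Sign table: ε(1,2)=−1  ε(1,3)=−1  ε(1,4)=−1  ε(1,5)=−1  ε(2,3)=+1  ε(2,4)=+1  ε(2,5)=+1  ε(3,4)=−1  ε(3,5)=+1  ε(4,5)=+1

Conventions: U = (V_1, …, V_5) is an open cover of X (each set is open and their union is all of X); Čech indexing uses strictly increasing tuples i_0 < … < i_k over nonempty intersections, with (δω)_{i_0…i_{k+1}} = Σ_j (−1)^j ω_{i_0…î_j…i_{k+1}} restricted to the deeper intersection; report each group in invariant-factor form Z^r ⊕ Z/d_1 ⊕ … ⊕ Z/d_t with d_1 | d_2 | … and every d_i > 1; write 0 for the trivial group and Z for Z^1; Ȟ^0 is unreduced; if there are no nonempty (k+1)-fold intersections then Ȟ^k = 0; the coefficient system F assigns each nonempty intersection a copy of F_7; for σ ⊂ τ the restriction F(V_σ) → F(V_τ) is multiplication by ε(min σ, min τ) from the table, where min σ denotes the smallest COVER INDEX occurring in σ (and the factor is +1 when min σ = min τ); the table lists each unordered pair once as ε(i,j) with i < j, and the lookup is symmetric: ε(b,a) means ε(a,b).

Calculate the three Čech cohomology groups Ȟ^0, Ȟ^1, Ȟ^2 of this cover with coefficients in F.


Ȟ^0 ≅ Z/7, Ȟ^1 ≅ Z/7 ⊕ Z/7, Ȟ^2 ≅ 0

intersection data:
  V12={c} V13={b} V14={f} V15={a} V23={i} V45={d}
C dims 5,6; δ0: rk_F7 4
Ȟ^0 = (5 − 4) − 0 = 1, so Ȟ^0 ≅ Z/7
Ȟ^1 = (6 − 0) − 4 = 2, so Ȟ^1 ≅ Z/7 ⊕ Z/7
Ȟ^2 = (0 − 0) − 0 = 0, so Ȟ^2 ≅ 0


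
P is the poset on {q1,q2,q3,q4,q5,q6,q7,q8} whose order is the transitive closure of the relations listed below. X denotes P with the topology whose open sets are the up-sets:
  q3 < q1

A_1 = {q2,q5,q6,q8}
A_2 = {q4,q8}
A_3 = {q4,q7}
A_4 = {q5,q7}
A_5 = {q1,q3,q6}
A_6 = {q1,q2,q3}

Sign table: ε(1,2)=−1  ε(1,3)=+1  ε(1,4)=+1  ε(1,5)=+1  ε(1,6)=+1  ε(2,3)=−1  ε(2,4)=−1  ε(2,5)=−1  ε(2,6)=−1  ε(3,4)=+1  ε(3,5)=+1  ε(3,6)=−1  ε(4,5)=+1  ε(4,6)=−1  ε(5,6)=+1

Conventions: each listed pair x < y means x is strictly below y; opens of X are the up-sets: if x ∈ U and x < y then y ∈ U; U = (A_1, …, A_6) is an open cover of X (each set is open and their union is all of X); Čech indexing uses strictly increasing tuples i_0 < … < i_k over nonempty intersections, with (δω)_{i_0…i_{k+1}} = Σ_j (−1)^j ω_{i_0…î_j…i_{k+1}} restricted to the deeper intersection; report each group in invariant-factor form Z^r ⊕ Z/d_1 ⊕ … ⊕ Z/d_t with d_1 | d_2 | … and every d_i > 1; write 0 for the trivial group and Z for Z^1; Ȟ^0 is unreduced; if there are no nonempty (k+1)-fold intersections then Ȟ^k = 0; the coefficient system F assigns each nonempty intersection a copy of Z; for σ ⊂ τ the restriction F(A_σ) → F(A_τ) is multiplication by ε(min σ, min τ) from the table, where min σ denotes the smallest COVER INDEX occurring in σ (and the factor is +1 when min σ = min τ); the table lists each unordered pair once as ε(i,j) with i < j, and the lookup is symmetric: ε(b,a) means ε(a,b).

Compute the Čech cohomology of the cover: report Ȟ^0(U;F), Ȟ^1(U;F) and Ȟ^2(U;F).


Ȟ^0 = Z; Ȟ^1 = Z^2; Ȟ^2 = 0

nerve simplices:
  A12={q8} A14={q5} A15={q6} A16={q2} A23={q4} A34={q7} A56={q1,q3}
C dims 6,7; δ0: rk 5, SNF 1^5
degree 0: 6−5−0 = 1 → Ȟ^0 ≅ Z
degree 1: 7−0−5 = 2 → Ȟ^1 ≅ Z^2
degree 2: 0−0−0 = 0 → Ȟ^2 ≅ 0


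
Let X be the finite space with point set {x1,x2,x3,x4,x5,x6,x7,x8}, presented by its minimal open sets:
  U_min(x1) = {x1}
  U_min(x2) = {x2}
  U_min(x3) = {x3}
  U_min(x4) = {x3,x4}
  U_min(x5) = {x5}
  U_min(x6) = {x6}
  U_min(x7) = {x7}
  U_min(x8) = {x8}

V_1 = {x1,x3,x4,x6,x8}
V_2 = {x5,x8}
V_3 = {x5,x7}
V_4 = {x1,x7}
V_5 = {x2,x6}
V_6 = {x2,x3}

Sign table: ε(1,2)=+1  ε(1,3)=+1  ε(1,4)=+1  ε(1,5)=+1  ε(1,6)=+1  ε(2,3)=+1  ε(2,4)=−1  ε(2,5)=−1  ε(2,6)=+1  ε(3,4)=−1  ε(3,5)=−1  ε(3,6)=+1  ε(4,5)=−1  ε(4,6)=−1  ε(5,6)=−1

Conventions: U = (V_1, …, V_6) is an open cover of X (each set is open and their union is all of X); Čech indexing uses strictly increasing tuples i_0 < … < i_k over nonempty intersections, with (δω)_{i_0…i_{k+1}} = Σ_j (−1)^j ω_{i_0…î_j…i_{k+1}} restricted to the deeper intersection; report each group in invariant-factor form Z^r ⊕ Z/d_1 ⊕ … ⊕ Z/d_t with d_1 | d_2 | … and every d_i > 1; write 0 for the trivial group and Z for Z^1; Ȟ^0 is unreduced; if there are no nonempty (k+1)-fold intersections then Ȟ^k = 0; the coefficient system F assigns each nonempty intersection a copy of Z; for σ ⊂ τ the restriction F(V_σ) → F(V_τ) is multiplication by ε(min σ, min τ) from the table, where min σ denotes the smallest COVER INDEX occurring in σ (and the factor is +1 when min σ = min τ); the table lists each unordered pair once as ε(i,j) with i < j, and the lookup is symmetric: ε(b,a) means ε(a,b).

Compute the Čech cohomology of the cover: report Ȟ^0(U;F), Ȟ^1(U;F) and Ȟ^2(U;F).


nerve simplices:
  V12={x8} V14={x1} V15={x6} V16={x3} V23={x5} V34={x7} V56={x2}
C dims 6,7; δ0: rk 6, SNF 1^5·2
degree 0: 6−6−0 = 0 → Ȟ^0 ≅ 0
degree 1: 7−0−6 = 1 plus torsion [2] → Ȟ^1 ≅ Z ⊕ Z/2
degree 2: 0−0−0 = 0 → Ȟ^2 ≅ 0

Ȟ^0 ≅ 0, Ȟ^1 ≅ Z ⊕ Z/2 and Ȟ^2 ≅ 0


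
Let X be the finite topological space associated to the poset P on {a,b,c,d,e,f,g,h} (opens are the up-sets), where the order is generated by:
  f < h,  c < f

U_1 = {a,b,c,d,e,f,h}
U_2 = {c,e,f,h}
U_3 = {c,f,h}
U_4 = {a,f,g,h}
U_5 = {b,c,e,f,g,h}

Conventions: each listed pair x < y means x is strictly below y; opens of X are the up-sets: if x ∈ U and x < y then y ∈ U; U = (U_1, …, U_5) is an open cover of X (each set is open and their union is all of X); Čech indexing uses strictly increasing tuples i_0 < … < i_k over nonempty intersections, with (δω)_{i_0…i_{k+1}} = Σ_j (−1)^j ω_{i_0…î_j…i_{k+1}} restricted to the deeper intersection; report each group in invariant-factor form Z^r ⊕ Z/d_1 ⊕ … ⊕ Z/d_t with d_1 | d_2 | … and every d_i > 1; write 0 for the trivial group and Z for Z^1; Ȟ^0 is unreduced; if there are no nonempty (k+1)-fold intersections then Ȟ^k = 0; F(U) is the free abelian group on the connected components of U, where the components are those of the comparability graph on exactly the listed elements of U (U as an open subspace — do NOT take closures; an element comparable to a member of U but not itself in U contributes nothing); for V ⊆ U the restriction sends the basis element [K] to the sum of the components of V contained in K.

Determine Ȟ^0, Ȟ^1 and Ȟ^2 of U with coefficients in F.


nerve of the cover:
  U12={c,e,f,h} U13={c,f,h} U14={a,f,h} U15={b,c,e,f,h} U23={c,f,h} U24={f,h} U25={c,e,f,h} U34={f,h} U35={c,f,h} U45={f,g,h}
  U123={c,f,h} U124={f,h} U125={c,e,f,h} U134={f,h} U135={c,f,h} U145={f,h} U234={f,h} U235={c,f,h} U245={f,h} U345={f,h}
  U1234={f,h} U1235={c,f,h} U1245={f,h} U1345={f,h} U2345={f,h}
  U12345={f,h}
components per intersection:
  U1: {a} {b} {c,f,h} {d} {e}
  U2: {c,f,h} {e}
  U3: {c,f,h}
  U4: {a} {f,h} {g}
  U5: {b} {c,f,h} {e} {g}
  U12: {c,f,h} {e}
  U13: {c,f,h}
  U14: {a} {f,h}
  U15: {b} {c,f,h} {e}
  U23: {c,f,h}
  U24: {f,h}
  U25: {c,f,h} {e}
  U34: {f,h}
  U35: {c,f,h}
  U45: {f,h} {g}
  U123: {c,f,h}
  U124: {f,h}
  U125: {c,f,h} {e}
  U134: {f,h}
  U135: {c,f,h}
  U145: {f,h}
  U234: {f,h}
  U235: {c,f,h}
  U245: {f,h}
  U345: {f,h}
  U1234: {f,h}
  U1235: {c,f,h}
  U1245: {f,h}
  U1345: {f,h}
  U2345: {f,h}
  U12345: {f,h}
C dims 15,16,11,5; δ0: rk 9, SNF 1^9; δ1: rk 7, SNF 1^7; δ2: rk 4, SNF 1^4
Ȟ^0 = (15 − 9) − 0 = 6, so Ȟ^0 ≅ Z^6
Ȟ^1 = (16 − 7) − 9 = 0, so Ȟ^1 ≅ 0
Ȟ^2 = (11 − 4) − 7 = 0, so Ȟ^2 ≅ 0

Ȟ^0 = Z^6,  Ȟ^1 = 0,  Ȟ^2 = 0
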